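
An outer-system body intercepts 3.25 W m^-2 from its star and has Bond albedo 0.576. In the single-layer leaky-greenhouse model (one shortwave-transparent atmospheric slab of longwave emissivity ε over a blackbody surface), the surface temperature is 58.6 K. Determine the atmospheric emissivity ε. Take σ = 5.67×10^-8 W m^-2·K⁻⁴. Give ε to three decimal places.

0.970

Effective temperature: T_e = [S(1−α)/(4σ)]^(1/4) = 49.65 K.
Since (2−ε)/2 = (T_e/T_s)⁴ = 0.5152, ε = 0.9695.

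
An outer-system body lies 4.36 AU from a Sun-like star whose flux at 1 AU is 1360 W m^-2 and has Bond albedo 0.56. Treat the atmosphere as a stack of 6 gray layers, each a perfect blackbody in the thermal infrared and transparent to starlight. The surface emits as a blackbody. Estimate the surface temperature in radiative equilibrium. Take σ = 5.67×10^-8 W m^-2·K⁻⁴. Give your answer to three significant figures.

Flux at the orbit: S = 1360/(4.36)² = 71.54 W m^-2.
OLR = S(1−α)/4 = 7.870 W m^-2; the top layer radiates at T_e = 108.5 K.
With N = 6 opaque layers, T_s = (N+1)^(1/4)·T_e = 7^(1/4)·108.5 = 176.6 K.

177 kelvin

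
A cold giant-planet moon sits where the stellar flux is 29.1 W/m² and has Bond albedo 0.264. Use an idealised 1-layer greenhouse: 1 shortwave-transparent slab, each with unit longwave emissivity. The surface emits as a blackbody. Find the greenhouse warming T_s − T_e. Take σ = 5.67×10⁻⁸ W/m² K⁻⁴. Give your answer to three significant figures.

The effective emission temperature is T_e = [S(1−α)/(4σ)]^¼ = 98.58 K.
T_s = (N+1)^(1/4)·T_e = 117.2 K.
Warming: T_s − T_e = 18.65 K.

18.7 K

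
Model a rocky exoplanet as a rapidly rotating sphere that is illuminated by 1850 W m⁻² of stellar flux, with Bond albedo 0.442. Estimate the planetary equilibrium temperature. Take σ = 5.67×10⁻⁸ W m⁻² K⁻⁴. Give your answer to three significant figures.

The planet absorbs (1−α)S over its disc πR² and re-emits over 4πR², so the mean absorbed flux is (1−0.442)·1850/4 = 258.1 W m⁻².
Set σT⁴ = 258.1 → T = (258.1/σ)^(1/4) = 259.7 K.

260 K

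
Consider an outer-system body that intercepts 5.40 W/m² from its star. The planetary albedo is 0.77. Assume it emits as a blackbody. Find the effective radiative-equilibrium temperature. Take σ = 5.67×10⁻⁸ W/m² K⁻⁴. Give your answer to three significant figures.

48.4 K

Averaging over the sphere, the absorbed flux is S(1−α)/4 = 0.3105 W/m².
In equilibrium σT⁴ equals this, so T = 48.37 K.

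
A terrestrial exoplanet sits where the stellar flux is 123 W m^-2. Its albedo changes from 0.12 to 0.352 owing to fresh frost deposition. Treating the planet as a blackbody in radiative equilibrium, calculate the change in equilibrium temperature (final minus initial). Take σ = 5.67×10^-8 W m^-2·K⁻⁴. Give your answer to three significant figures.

-10.9 kelvin

Initial: T₁ = [S(1−0.12)/(4σ)]^(1/4) = 147.8 K.
After:  T₂ = [123.0·0.648/(4σ)]^(1/4) = 136.9 K.
Change: 136.9 − 147.8 = -10.89 K.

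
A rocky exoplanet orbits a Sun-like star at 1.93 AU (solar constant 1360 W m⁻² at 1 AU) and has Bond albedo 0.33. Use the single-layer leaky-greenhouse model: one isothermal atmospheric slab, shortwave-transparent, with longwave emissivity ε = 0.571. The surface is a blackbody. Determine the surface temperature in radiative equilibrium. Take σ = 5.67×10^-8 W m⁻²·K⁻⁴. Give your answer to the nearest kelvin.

197 kelvin

Irradiance scales as 1/d², so S = 1360 W m⁻² × (1/1.93)² = 365.1 W m⁻².
At the top of the atmosphere, σT_e⁴ = S(1−α)/4 = 61.16 W m⁻², giving T_e = 181.2 K.
The surface balance (absorbed SW + ε·downward IR = σT_s⁴) with T_a⁴ = T_s⁴/2 reduces to T_s = T_e·[2/(2−ε)]^¼ = 197.1 K.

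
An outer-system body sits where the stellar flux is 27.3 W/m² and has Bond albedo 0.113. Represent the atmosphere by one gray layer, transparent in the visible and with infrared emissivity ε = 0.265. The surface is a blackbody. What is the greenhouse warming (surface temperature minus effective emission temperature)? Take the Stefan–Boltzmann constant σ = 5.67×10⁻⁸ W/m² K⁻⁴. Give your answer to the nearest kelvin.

At the top of the atmosphere, σT_e⁴ = S(1−α)/4 = 6.054 W/m², giving T_e = 101.7 K.
For a single slab of emissivity ε, T_s⁴ = 2T_e⁴/(2−ε); thus T_s = 101.7·(1.153)^(1/4) = 105.3 K.
The atmosphere warms the surface by 3.677 K.

4 K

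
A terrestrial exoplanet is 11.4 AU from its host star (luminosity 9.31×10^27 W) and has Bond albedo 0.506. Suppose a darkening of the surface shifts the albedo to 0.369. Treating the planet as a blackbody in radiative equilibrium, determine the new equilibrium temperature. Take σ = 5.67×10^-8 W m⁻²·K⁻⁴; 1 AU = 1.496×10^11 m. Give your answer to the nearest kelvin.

163 K

Orbital distance: d = 11.4 AU = 1.705×10^12 m.
Spreading L over a sphere of radius d: S = 9.31×10^27/(4π·1.71×10^12²) = 254.7 W m⁻².
New equilibrium: T₂ = [(1−0.369)·254.7/(4σ)]^(1/4) = 163.2 K.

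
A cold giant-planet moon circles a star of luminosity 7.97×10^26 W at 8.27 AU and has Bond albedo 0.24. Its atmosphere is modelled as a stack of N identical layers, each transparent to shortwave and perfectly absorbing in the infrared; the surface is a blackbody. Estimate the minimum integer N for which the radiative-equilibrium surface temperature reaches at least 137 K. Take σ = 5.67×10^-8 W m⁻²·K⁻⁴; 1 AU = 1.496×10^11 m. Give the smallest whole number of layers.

Orbital distance: d = 8.27 AU = 1.237×10^12 m.
Spreading L over a sphere of radius d: S = 7.97×10^26/(4π·1.24×10^12²) = 41.44 W m⁻².
The effective emission temperature is T_e = [S(1−α)/(4σ)]^¼ = 108.6 K.
T_s = (N+1)^(1/4)·T_e ≥ 137 K requires N+1 ≥ (T_s/T_e)⁴ = (137/108.6)⁴ = 2.537.
Rounding up, N = 2.

2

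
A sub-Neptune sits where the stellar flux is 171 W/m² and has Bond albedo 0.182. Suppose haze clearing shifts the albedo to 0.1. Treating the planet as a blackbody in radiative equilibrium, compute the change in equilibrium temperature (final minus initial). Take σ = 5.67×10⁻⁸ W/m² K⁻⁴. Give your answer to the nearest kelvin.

With α = 0.182, T₁ = 157.6 K.
With α = 0.1, T₂ = 161.4 K.
Change: 161.4 − 157.6 = 3.809 K.

4 K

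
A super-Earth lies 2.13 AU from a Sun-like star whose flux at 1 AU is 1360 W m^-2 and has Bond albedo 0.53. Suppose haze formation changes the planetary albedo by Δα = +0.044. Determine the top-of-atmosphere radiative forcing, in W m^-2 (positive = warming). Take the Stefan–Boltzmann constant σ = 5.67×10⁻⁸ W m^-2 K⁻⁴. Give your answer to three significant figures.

-3.30 W m^-2

Flux at the orbit: S = 1360/(2.13)² = 299.8 W m^-2.
ΔF = −(S/4)Δα = −(299.8/4)×(+0.044) = -3.297 W m^-2.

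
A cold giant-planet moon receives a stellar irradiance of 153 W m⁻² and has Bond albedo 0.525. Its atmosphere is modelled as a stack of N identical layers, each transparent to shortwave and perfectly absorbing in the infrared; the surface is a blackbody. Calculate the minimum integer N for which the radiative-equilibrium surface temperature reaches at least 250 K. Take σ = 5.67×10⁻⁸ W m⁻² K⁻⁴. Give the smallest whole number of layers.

OLR = S(1−α)/4 = 18.17 W m⁻²; the top layer radiates at T_e = 133.8 K.
Need (N+1)T_e⁴ ≥ T_s⁴, i.e. N+1 ≥ (250/133.8)⁴ = 12.190.
So N ≥ 11.190; the smallest integer is N = 12.

12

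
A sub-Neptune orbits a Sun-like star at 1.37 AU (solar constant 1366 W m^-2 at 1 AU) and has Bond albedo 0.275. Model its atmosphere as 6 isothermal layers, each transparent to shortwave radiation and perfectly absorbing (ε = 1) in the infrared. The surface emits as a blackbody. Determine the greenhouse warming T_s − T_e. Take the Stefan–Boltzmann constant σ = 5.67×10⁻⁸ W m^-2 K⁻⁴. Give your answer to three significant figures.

Irradiance scales as 1/d², so S = 1366 W m^-2 × (1/1.37)² = 727.8 W m^-2.
Top-of-atmosphere balance: σT_e⁴ = S(1−α)/4 = 131.9 W m^-2 → T_e = 219.6 K.
T_s = (N+1)^(1/4)·T_e = 357.2 K.
So the greenhouse effect raises the surface by 357.2 − 219.6 = 137.6 K.

138 K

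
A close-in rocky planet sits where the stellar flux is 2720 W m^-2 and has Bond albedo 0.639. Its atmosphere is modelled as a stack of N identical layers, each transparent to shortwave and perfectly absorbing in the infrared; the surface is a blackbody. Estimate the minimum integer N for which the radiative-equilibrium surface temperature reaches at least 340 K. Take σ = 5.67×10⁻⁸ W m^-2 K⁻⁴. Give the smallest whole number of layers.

3

OLR = S(1−α)/4 = 245.5 W m^-2; the top layer radiates at T_e = 256.5 K.
Need (N+1)T_e⁴ ≥ T_s⁴, i.e. N+1 ≥ (340/256.5)⁴ = 3.087.
So N ≥ 2.087; the smallest integer is N = 3.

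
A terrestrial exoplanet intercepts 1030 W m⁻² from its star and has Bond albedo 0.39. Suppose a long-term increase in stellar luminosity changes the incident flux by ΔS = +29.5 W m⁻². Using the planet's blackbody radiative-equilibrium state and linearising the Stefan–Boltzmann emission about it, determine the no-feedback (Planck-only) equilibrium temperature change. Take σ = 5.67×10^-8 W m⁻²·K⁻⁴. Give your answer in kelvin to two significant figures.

Unperturbed T_e = [1030·(1−0.39)/(4σ)]^¼ = 229.4 K.
ΔF = Δ[S(1−α)]/4 = (1−0.39)·+29.5/4 = 4.499 W m⁻².
Linearising σT⁴ gives d(σT⁴)/dT = 4σT_e³ = 2.739 W m⁻² per K.
So ΔT₀ = 4.499/2.739 = 1.64 K.

1.6 K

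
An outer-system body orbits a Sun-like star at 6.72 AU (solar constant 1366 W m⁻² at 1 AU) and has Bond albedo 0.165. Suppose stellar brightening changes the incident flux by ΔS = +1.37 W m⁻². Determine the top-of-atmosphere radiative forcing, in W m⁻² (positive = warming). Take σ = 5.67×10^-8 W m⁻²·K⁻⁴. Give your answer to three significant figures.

0.286 W m⁻²

Flux at the orbit: S = 1366/(6.72)² = 30.25 W m⁻².
TOA radiative forcing: ΔF = (1−α)ΔS/4 = 0.835·(+1.37)/4 = 0.2860 W m⁻².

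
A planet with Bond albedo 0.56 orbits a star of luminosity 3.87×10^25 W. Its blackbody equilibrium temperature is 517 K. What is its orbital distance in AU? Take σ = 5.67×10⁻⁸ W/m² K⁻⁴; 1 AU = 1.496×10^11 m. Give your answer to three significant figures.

Energy balance gives S = 4σT⁴/(1−α) = 36830 W/m².
Then d = [L/(4πS)]^(1/2) = 9.145×10^9 m, i.e. 0.06113 AU.

0.0611 AU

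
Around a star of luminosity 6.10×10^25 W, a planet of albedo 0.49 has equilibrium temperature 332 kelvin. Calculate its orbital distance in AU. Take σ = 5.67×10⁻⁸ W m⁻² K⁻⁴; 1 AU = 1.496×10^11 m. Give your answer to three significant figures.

Energy balance gives S = 4σT⁴/(1−α) = 5403 W m⁻².
From L = 4πd²S, d = √(6.10×10^25/(4π·5403)) = 2.997×10^10 m = 0.2004 AU.

0.200 AU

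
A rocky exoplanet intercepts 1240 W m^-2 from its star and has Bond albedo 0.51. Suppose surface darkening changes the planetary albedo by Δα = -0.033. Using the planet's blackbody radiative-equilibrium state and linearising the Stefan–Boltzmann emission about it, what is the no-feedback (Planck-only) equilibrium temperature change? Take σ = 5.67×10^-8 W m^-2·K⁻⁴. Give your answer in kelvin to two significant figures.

The baseline emission temperature is T_e = 227.5 K.
ΔF = −(S/4)Δα = −(1240/4)×(-0.033) = 10.23 W m^-2.
Linearising σT⁴ gives d(σT⁴)/dT = 4σT_e³ = 2.671 W m^-2 per K.
ΔT₀ = ΔF/λ_P = 10.23/2.671 = 3.83 K.

3.8 K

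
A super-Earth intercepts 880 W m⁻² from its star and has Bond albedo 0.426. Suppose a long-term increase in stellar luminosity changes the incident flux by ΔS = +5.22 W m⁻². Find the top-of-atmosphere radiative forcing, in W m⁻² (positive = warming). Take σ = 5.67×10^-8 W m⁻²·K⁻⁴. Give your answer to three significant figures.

TOA radiative forcing: ΔF = (1−α)ΔS/4 = 0.574·(+5.22)/4 = 0.7491 W m⁻².

0.749 W m⁻²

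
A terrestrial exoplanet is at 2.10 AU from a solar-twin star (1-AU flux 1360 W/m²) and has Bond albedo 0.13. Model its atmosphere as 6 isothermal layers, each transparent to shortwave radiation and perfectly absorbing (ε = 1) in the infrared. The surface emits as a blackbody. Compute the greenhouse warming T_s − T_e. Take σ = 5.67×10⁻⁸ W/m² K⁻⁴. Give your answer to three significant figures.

116 kelvin

By the inverse-square law, S = 1360/2.10² = 308.4 W/m².
Top-of-atmosphere balance: σT_e⁴ = S(1−α)/4 = 67.07 W/m² → T_e = 185.5 K.
Surface: T_s = (7)^¼·T_e = 301.7 K.
So the greenhouse effect raises the surface by 301.7 − 185.5 = 116.2 K.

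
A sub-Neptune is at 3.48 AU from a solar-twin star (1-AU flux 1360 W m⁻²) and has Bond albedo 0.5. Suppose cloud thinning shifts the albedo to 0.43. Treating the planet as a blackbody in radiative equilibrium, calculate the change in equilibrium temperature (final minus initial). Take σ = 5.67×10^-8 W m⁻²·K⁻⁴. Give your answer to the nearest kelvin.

By the inverse-square law, S = 1360/3.48² = 112.3 W m⁻².
With α = 0.5, T₁ = 125.4 K.
Final:   T₂ = [S(1−0.43)/(4σ)]^(1/4) = 129.6 K.
Change: 129.6 − 125.4 = 4.177 K.

4 K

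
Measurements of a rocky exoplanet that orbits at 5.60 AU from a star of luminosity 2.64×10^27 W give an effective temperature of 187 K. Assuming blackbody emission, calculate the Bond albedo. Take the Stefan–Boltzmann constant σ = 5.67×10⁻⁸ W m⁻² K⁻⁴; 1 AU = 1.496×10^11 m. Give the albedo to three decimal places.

0.073

d = 5.60 × 1.496×10^11 m = 8.378×10^11 m.
Flux at the orbit: S = L/(4πd²) = 2.64×10^27/(4π·(8.38×10^11)²) = 299.3 W m⁻².
Rearranging the radiative balance, α = 1 − 4σT⁴/S.
4σT⁴ = 4·5.67×10⁻⁸·(187)⁴ = 277.3 W m⁻².
Hence α = 1 − 277.3/299.3 = 0.0735.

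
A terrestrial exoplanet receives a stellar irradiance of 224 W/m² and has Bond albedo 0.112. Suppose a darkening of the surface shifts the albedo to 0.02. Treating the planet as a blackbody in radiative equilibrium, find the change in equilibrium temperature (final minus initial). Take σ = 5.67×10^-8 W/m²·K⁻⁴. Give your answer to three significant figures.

4.29 kelvin

With α = 0.112, T₁ = 172.1 K.
With α = 0.02, T₂ = 176.4 K.
ΔT = T₂ − T₁ = 4.294 K.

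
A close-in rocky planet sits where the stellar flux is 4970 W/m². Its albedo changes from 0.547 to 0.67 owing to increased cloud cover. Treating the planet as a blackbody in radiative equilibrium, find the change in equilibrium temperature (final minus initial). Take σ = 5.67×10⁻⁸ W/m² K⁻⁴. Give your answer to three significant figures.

With α = 0.547, T₁ = 315.6 K.
With α = 0.67, T₂ = 291.6 K.
ΔT = T₂ − T₁ = -24.03 K.

-24.0 kelvin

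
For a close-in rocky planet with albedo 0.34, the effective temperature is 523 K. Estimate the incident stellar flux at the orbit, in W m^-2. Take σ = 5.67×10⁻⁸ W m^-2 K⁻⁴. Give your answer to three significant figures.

25700 W m^-2

Invert the energy balance for S: S = 4σT⁴/(1−α).
The emitted flux is σT⁴ = 4242 W m^-2.
S = 4·4242/0.66 = 25710 W m^-2.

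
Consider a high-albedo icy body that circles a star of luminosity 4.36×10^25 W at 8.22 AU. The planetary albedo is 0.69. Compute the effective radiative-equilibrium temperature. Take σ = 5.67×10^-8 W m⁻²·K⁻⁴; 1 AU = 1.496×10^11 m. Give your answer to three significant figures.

d = 8.22 × 1.496×10^11 m = 1.230×10^12 m.
Spreading L over a sphere of radius d: S = 4.36×10^25/(4π·1.23×10^12²) = 2.294 W m⁻².
Absorbed flux (global mean): S(1−α)/4 = 2.294·0.31/4 = 0.1778 W m⁻².
Balancing against σT⁴: T = (0.1778/5.67×10⁻⁸)^(1/4) = 42.08 K.

42.1 kelvin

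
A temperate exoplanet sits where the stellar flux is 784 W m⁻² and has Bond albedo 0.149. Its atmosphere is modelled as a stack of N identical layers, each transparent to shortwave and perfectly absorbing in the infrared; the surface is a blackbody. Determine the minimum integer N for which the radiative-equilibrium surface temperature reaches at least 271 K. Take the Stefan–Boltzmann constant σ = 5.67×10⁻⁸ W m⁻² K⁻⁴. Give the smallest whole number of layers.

OLR = S(1−α)/4 = 166.8 W m⁻²; the top layer radiates at T_e = 232.9 K.
Since T_s⁴ = (N+1)T_e⁴, we need N ≥ (T_s/T_e)⁴ − 1 = 0.833.
The minimum whole number is N = 1.

1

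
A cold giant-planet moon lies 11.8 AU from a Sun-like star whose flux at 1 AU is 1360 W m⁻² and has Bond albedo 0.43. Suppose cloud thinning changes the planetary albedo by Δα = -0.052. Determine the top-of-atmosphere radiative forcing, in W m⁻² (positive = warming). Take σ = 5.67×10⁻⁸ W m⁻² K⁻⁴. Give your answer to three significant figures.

0.127 W m⁻²

By the inverse-square law, S = 1360/11.8² = 9.767 W m⁻².
TOA radiative forcing: ΔF = −S·Δα/4 = −9.767·(-0.052)/4 = 0.1270 W m⁻².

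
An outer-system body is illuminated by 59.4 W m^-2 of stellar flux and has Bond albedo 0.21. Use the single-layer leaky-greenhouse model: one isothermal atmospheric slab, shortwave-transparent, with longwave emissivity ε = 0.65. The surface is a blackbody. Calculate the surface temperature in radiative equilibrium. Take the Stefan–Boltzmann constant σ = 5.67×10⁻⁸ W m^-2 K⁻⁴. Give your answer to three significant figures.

132 kelvin

At the top of the atmosphere, σT_e⁴ = S(1−α)/4 = 11.73 W m^-2, giving T_e = 119.9 K.
The surface balance (absorbed SW + ε·downward IR = σT_s⁴) with T_a⁴ = T_s⁴/2 reduces to T_s = T_e·[2/(2−ε)]^¼ = 132.3 K.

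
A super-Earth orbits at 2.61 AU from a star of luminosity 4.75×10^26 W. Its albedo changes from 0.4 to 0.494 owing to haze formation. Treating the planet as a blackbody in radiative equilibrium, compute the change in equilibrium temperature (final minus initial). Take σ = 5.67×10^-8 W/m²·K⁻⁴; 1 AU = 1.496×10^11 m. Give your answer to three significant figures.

d = 2.61 × 1.496×10^11 m = 3.905×10^11 m.
S = L/(4πd²) = 247.9 W/m².
Initial: T₁ = [S(1−0.4)/(4σ)]^(1/4) = 160.0 K.
With α = 0.494, T₂ = 153.4 K.
ΔT = T₂ − T₁ = -6.674 K.

-6.67 K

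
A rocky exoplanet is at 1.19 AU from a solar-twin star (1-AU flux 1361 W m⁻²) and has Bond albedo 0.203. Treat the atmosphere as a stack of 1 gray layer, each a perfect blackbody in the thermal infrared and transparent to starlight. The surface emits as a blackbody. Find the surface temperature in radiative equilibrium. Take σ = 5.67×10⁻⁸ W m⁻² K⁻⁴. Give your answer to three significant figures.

Irradiance scales as 1/d², so S = 1361 W m⁻² × (1/1.19)² = 961.1 W m⁻².
OLR = S(1−α)/4 = 191.5 W m⁻²; the top layer radiates at T_e = 241.1 K.
With N = 1 opaque layers, T_s = (N+1)^(1/4)·T_e = 2^(1/4)·241.1 = 286.7 K.

287 kelvin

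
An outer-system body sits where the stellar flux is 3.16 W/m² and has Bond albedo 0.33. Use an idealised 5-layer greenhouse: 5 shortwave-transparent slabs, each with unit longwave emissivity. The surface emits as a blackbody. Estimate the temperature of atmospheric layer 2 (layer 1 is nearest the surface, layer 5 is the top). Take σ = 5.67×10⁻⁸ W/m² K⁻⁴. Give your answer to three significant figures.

78.2 K

The effective emission temperature is T_e = [S(1−α)/(4σ)]^¼ = 55.28 K.
In the N-layer model, layer k (counted from the surface) has T_k = (N+1−k)^(1/4)·T_e.
With k = 2: T_2 = (5+1−2)^¼·55.28 K = 78.17 K.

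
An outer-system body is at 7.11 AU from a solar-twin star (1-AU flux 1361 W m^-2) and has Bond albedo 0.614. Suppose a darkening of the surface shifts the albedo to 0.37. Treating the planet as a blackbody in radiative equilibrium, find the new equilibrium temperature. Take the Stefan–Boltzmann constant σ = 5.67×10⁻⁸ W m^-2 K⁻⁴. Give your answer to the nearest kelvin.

93 K

By the inverse-square law, S = 1361/7.11² = 26.92 W m^-2.
T₂ = [S(1−α₂)/(4σ)]^(1/4) = [26.92·0.63/(4σ)]^(1/4) = 92.99 K.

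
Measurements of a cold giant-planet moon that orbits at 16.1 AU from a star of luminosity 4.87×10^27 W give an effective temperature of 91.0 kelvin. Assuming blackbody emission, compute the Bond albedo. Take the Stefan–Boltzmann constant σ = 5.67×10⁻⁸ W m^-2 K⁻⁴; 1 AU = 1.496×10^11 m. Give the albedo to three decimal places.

d = 16.1 × 1.496×10^11 m = 2.409×10^12 m.
Flux at the orbit: S = L/(4πd²) = 4.87×10^27/(4π·(2.41×10^12)²) = 66.80 W m^-2.
Rearranging the radiative balance, α = 1 − 4σT⁴/S.
4σT⁴ = 4·5.67×10⁻⁸·(91.0)⁴ = 15.55 W m^-2.
1−α = 15.55/66.80 = 0.2328, so α = 0.7672.

0.767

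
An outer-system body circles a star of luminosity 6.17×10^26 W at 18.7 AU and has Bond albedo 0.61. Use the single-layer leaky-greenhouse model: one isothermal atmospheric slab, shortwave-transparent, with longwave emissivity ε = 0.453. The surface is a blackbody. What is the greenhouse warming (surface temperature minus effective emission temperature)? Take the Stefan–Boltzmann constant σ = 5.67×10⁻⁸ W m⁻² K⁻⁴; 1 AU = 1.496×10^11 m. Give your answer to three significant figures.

Orbital distance: d = 18.7 AU = 2.798×10^12 m.
Flux at the orbit: S = L/(4πd²) = 6.17×10^26/(4π·(2.80×10^12)²) = 6.274 W m⁻².
The planet radiates to space at T_e = [S(1−α)/(4σ)]^(1/4) = 57.31 K.
Surface balance with a leaky layer gives σT_s⁴ = σT_e⁴·2/(2−ε), so T_s = T_e·[2/(2−0.453)]^(1/4) = 61.11 K.
The atmosphere warms the surface by 3.800 K.

3.80 K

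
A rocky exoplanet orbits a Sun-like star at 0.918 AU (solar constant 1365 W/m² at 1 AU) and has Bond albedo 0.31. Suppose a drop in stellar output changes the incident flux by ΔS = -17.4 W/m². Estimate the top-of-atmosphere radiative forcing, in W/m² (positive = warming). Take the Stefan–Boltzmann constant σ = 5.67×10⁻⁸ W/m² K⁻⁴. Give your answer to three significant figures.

By the inverse-square law, S = 1365/0.918² = 1620 W/m².
TOA radiative forcing: ΔF = (1−α)ΔS/4 = 0.69·(-17.4)/4 = -3.001 W/m².

-3.00 W/m²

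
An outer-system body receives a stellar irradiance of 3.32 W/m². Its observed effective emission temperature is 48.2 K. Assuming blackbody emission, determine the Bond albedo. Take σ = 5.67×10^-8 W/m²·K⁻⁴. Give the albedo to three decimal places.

Rearranging the radiative balance, α = 1 − 4σT⁴/S.
σT⁴ = 0.3060 W/m², so 4σT⁴ = 1.224 W/m².
Hence α = 1 − 1.224/3.320 = 0.6313.

0.631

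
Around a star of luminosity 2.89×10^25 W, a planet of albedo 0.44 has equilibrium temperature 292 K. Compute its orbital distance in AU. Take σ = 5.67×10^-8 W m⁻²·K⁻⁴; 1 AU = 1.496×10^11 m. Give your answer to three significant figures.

0.187 AU

Energy balance gives S = 4σT⁴/(1−α) = 2944 W m⁻².
From L = 4πd²S, d = √(2.89×10^25/(4π·2944)) = 2.795×10^10 m = 0.1868 AU.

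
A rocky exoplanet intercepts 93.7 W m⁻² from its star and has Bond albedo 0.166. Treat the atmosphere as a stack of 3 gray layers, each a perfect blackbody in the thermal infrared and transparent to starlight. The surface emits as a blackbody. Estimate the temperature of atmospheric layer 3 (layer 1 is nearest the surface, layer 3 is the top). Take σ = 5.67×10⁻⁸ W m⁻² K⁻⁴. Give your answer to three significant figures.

Top-of-atmosphere balance: σT_e⁴ = S(1−α)/4 = 19.54 W m⁻² → T_e = 136.2 K.
Each opaque layer satisfies 2T_j⁴ = T_{j−1}⁴ + T_{j+1}⁴, giving T_k⁴ = (N+1−k)T_e⁴.
With k = 3: T_3 = (3+1−3)^¼·136.2 K = 136.2 K.

136 kelvin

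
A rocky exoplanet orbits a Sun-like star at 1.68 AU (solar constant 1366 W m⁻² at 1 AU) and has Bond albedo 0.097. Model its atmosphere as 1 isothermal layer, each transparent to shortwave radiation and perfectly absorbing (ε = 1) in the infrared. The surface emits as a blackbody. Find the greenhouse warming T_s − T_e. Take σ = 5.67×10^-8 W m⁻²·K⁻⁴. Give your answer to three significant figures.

39.6 kelvin

Irradiance scales as 1/d², so S = 1366 W m⁻² × (1/1.68)² = 484.0 W m⁻².
The effective emission temperature is T_e = [S(1−α)/(4σ)]^¼ = 209.5 K.
T_s = (N+1)^(1/4)·T_e = 249.2 K.
Warming: T_s − T_e = 39.64 K.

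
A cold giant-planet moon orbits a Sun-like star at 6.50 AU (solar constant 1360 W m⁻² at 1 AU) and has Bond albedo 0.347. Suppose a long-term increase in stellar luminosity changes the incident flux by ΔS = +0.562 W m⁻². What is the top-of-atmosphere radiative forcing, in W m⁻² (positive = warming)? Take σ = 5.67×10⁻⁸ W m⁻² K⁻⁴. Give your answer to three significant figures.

By the inverse-square law, S = 1360/6.50² = 32.19 W m⁻².
ΔF = Δ[S(1−α)]/4 = (1−0.347)·+0.562/4 = 0.09175 W m⁻².

0.0917 W m⁻²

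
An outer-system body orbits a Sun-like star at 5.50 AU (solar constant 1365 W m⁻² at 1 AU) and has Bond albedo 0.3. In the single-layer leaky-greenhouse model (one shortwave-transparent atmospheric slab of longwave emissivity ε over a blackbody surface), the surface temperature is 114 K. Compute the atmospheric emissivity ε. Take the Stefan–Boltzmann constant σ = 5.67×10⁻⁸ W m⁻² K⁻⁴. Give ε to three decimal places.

0.351

Irradiance scales as 1/d², so S = 1365 W m⁻² × (1/5.50)² = 45.12 W m⁻².
First, T_e = [45.12·(1−0.3)/(4σ)]^(1/4) = 108.6 K.
T_s⁴ = T_e⁴·2/(2−ε) → ε = 2 − 2(T_e/T_s)⁴ = 2 − 2·(108.6/114)⁴ = 0.3508.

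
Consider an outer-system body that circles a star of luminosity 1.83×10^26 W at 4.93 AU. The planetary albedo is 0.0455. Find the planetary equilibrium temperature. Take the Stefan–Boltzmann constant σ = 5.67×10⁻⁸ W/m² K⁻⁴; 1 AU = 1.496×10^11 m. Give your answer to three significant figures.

103 kelvin

d = 4.93 × 1.496×10^11 m = 7.375×10^11 m.
Spreading L over a sphere of radius d: S = 1.83×10^26/(4π·7.38×10^11²) = 26.77 W/m².
The planet absorbs (1−α)S over its disc πR² and re-emits over 4πR², so the mean absorbed flux is (1−0.0455)·26.77/4 = 6.389 W/m².
Set σT⁴ = 6.389 → T = (6.389/σ)^(1/4) = 103.0 K.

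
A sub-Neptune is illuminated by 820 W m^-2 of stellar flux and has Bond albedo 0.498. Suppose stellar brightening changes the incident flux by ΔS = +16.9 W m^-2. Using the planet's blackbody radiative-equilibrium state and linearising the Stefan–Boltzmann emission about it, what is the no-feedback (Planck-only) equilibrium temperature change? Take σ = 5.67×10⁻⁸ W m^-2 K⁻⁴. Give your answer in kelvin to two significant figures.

The baseline emission temperature is T_e = 206.4 K.
ΔF = Δ[S(1−α)]/4 = (1−0.498)·+16.9/4 = 2.121 W m^-2.
The Planck feedback parameter is 4σT_e³ = 1.994 W m^-2/K.
Hence the no-feedback warming is ΔF/(4σT_e³) = 1.06 K.

1.1 K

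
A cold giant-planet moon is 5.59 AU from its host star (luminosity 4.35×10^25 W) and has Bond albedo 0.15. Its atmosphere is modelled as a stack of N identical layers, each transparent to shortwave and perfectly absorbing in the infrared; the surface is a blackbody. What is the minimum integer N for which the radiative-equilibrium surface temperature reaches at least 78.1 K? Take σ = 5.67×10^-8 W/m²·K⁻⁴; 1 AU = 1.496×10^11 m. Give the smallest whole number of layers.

2

Orbital distance: d = 5.59 AU = 8.363×10^11 m.
Flux at the orbit: S = L/(4πd²) = 4.35×10^25/(4π·(8.36×10^11)²) = 4.950 W/m².
Top-of-atmosphere balance: σT_e⁴ = S(1−α)/4 = 1.052 W/m² → T_e = 65.63 K.
Since T_s⁴ = (N+1)T_e⁴, we need N ≥ (T_s/T_e)⁴ − 1 = 1.006.
Rounding up, N = 2.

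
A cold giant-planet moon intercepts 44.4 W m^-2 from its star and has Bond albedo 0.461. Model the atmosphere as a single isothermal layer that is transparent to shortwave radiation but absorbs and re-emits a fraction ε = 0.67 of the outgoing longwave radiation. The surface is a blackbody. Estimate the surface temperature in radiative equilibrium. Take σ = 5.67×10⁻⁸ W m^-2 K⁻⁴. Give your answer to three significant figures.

112 kelvin

The planet radiates to space at T_e = [S(1−α)/(4σ)]^(1/4) = 101.4 K.
The surface balance (absorbed SW + ε·downward IR = σT_s⁴) with T_a⁴ = T_s⁴/2 reduces to T_s = T_e·[2/(2−ε)]^¼ = 112.2 K.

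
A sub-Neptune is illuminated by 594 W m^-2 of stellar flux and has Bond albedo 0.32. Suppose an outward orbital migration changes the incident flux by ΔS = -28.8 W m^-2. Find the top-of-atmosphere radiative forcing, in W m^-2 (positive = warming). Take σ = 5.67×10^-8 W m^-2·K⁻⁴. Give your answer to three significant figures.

-4.90 W m^-2

Only a fraction (1−α) is absorbed and it's spread over 4πR², so ΔF = (1−α)ΔS/4 = -4.896 W m^-2.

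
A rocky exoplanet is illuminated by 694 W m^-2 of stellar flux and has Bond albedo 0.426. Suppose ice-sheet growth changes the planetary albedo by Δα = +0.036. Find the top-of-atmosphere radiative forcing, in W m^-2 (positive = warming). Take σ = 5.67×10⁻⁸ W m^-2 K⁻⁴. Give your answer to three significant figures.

ΔF = −(S/4)Δα = −(694.0/4)×(+0.036) = -6.246 W m^-2.

-6.25 W m^-2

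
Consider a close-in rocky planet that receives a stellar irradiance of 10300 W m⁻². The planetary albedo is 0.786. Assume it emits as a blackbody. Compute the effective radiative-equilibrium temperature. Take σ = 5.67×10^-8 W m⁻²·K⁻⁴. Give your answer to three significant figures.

314 K

Averaging over the sphere, the absorbed flux is S(1−α)/4 = 551.0 W m⁻².
In equilibrium σT⁴ equals this, so T = 314.0 K.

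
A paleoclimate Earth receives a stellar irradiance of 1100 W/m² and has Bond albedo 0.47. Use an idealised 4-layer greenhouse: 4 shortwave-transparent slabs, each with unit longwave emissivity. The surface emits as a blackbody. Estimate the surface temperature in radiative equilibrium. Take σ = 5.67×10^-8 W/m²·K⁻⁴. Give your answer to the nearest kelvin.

OLR = S(1−α)/4 = 145.8 W/m²; the top layer radiates at T_e = 225.2 K.
Layer-by-layer balance gives σT_s⁴ = (N+1)σT_e⁴, so T_s = 5^¼·225.2 = 336.7 K.

337 K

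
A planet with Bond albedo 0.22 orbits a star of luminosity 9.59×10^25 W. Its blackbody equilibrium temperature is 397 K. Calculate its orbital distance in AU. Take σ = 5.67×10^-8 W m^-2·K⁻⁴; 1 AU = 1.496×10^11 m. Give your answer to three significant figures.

0.217 AU

The flux needed for this T is 4σT⁴/(1−0.22) = 7223 W m^-2.
From L = 4πd²S, d = √(9.59×10^25/(4π·7223)) = 3.250×10^10 m = 0.2173 AU.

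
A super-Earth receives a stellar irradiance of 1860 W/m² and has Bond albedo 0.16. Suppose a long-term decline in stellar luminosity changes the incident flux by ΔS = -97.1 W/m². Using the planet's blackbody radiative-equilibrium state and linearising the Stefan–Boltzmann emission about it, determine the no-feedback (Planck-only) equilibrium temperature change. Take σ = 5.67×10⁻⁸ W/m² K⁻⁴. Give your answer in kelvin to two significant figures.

-3.8 K

Reference equilibrium: T_e = [S(1−α)/(4σ)]^(1/4) = 288.1 K.
ΔF = Δ[S(1−α)]/4 = (1−0.16)·-97.1/4 = -20.39 W/m².
Linearising σT⁴ gives d(σT⁴)/dT = 4σT_e³ = 5.423 W/m² per K.
Hence the no-feedback warming is ΔF/(4σT_e³) = -3.76 K.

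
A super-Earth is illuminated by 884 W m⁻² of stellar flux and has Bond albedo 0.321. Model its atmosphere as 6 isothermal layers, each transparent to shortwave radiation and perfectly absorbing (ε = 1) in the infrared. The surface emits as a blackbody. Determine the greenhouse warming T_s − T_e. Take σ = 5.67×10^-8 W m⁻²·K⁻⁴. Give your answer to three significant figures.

142 K

OLR = S(1−α)/4 = 150.1 W m⁻²; the top layer radiates at T_e = 226.8 K.
Surface: T_s = (7)^¼·T_e = 368.9 K.
Warming: T_s − T_e = 142.1 K.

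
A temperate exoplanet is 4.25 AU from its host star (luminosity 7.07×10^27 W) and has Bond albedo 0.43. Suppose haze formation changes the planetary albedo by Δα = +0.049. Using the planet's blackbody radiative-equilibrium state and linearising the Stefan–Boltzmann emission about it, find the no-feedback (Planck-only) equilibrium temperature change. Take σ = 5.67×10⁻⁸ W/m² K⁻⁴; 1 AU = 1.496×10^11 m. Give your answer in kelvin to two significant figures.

Orbital distance: d = 4.25 AU = 6.358×10^11 m.
Flux at the orbit: S = L/(4πd²) = 7.07×10^27/(4π·(6.36×10^11)²) = 1392 W/m².
The baseline emission temperature is T_e = 243.2 K.
The change in absorbed flux is Δ[S(1−α)/4] = −SΔα/4 = -17.05 W/m².
Planck response: λ_P = 4σT_e³ = 4·5.67×10⁻⁸·(243.2)³ = 3.262 W/m²/K.
ΔT₀ = ΔF/λ_P = -17.05/3.262 = -5.23 K.

-5.2 K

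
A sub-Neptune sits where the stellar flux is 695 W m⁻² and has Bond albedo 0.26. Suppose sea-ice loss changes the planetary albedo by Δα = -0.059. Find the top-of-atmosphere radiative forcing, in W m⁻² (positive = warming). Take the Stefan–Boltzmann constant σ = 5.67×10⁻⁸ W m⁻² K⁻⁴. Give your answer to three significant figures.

TOA radiative forcing: ΔF = −S·Δα/4 = −695.0·(-0.059)/4 = 10.25 W m⁻².

10.3 W m⁻²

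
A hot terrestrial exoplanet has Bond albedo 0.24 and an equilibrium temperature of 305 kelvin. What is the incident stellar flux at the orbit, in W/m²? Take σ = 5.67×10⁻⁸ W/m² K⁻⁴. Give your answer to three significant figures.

2580 W/m²

From S(1−α)/4 = σT⁴: S = 4σT⁴/(1−α).
σT⁴ = 5.67×10⁻⁸·(305)⁴ = 490.7 W/m².
S = 4·490.7/0.76 = 2582 W/m².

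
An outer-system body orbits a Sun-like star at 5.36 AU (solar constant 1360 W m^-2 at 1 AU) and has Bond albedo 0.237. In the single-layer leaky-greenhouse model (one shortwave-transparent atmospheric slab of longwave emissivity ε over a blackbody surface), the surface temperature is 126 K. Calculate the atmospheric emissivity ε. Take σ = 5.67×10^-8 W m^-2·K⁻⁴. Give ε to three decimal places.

Irradiance scales as 1/d², so S = 1360 W m^-2 × (1/5.36)² = 47.34 W m^-2.
First, T_e = [47.34·(1−0.237)/(4σ)]^(1/4) = 112.3 K.
T_s⁴ = T_e⁴·2/(2−ε) → ε = 2 − 2(T_e/T_s)⁴ = 2 − 2·(112.3/126)⁴ = 0.7363.

0.736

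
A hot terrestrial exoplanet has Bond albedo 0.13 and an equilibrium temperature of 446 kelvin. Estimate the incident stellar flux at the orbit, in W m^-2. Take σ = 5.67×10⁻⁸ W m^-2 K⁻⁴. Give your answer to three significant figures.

10300 W m^-2

Invert the energy balance for S: S = 4σT⁴/(1−α).
The emitted flux is σT⁴ = 2243 W m^-2.
S = 4·2243/0.87 = 10310 W m^-2.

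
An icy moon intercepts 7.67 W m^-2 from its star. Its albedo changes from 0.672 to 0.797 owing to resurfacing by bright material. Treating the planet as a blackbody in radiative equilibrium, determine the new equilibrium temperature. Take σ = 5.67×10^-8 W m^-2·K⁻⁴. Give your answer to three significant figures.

T₂ = [S(1−α₂)/(4σ)]^(1/4) = [7.670·0.203/(4σ)]^(1/4) = 51.19 K.

51.2 K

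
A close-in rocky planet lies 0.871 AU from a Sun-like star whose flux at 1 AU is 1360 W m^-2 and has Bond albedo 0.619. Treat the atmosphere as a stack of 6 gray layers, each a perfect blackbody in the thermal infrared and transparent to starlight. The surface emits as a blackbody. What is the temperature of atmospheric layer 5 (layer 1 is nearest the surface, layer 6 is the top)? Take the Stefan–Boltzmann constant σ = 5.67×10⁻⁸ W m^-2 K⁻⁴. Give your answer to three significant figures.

By the inverse-square law, S = 1360/0.871² = 1793 W m^-2.
OLR = S(1−α)/4 = 170.8 W m^-2; the top layer radiates at T_e = 234.3 K.
Each opaque layer satisfies 2T_j⁴ = T_{j−1}⁴ + T_{j+1}⁴, giving T_k⁴ = (N+1−k)T_e⁴.
With k = 5: T_5 = (6+1−5)^¼·234.3 K = 278.6 K.

279 kelvin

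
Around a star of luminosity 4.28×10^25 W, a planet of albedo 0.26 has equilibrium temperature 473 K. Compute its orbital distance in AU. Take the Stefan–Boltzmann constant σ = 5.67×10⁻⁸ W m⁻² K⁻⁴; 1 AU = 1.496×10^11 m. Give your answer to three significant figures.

The flux needed for this T is 4σT⁴/(1−0.26) = 15340 W m⁻².
From L = 4πd²S, d = √(4.28×10^25/(4π·15340)) = 1.490×10^10 m = 0.09960 AU.

0.0996 AU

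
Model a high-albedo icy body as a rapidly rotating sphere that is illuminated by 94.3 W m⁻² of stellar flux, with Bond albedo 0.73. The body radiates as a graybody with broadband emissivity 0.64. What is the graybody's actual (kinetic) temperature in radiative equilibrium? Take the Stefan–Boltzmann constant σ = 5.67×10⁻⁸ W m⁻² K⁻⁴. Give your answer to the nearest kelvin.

115 K

Absorbed flux (global mean): S(1−α)/4 = 94.30·0.27/4 = 6.365 W m⁻².
Equating to εσT⁴ with ε = 0.64: T = (6.365/0.64σ)^(1/4) = 115.1 K.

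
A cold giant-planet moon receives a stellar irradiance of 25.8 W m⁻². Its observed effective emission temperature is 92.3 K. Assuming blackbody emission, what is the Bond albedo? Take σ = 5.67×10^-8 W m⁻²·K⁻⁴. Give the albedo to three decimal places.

0.362

Energy balance: S(1−α)/4 = σT⁴, so 1−α = 4σT⁴/S.
σT⁴ = 4.115 W m⁻², so 4σT⁴ = 16.46 W m⁻².
1−α = 16.46/25.80 = 0.6380, so α = 0.3620.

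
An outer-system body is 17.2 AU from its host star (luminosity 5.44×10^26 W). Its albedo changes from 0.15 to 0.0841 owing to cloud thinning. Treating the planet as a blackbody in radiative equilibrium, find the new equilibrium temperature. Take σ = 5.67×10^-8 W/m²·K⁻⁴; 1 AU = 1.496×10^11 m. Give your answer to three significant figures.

71.7 kelvin

d = 17.2 × 1.496×10^11 m = 2.573×10^12 m.
Spreading L over a sphere of radius d: S = 5.44×10^26/(4π·2.57×10^12²) = 6.538 W/m².
T₂ = [S(1−α₂)/(4σ)]^(1/4) = [6.538·0.916/(4σ)]^(1/4) = 71.68 K.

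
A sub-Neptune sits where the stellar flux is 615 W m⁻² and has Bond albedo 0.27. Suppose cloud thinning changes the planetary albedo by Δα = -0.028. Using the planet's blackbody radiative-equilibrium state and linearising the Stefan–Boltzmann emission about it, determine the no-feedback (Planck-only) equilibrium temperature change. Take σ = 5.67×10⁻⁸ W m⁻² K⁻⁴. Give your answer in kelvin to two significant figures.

2.0 kelvin

Reference equilibrium: T_e = [S(1−α)/(4σ)]^(1/4) = 210.9 K.
ΔF = −(S/4)Δα = −(615.0/4)×(-0.028) = 4.305 W m⁻².
The Planck feedback parameter is 4σT_e³ = 2.128 W m⁻²/K.
ΔT₀ = ΔF/λ_P = 4.305/2.128 = 2.02 K.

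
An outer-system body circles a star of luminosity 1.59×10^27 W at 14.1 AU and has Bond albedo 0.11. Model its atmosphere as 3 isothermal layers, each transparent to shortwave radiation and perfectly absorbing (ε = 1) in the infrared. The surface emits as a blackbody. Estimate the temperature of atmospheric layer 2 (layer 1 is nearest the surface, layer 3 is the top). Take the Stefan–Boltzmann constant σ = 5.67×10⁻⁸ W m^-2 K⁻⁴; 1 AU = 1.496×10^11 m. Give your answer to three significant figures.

Orbital distance: d = 14.1 AU = 2.109×10^12 m.
S = L/(4πd²) = 28.44 W m^-2.
OLR = S(1−α)/4 = 6.327 W m^-2; the top layer radiates at T_e = 102.8 K.
Each opaque layer satisfies 2T_j⁴ = T_{j−1}⁴ + T_{j+1}⁴, giving T_k⁴ = (N+1−k)T_e⁴.
T_2 = (2)^(1/4)·102.8 = 122.2 K.

122 K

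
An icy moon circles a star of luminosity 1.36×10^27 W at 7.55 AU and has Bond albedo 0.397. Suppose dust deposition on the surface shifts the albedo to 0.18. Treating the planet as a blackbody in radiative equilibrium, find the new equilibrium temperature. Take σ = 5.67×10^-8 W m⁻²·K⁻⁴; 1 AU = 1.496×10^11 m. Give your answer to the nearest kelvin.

132 K

Orbital distance: d = 7.55 AU = 1.129×10^12 m.
Spreading L over a sphere of radius d: S = 1.36×10^27/(4π·1.13×10^12²) = 84.83 W m⁻².
T₂ = [S(1−α₂)/(4σ)]^(1/4) = [84.83·0.82/(4σ)]^(1/4) = 132.3 K.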